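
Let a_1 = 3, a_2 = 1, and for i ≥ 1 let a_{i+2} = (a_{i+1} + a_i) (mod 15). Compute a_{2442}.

1

We have a_1 = 3, a_2 = 1, a_3 = 4, a_4 = 5, a_5 = 9, a_6 = 14, a_7 = 8, a_8 = 7, a_9 = 0, a_{10} = 7, a_{11} = 7, a_{12} = 14, a_{13} = 6, a_{14} = 5, a_{15} = 11, a_{16} = 1, a_{17} = 12, a_{18} = 13, a_{19} = 10, a_{20} = 8, a_{21} = 3, a_{22} = 11, a_{23} = 14, a_{24} = 10, a_{25} = 9, a_{26} = 4, a_{27} = 13, a_{28} = 2, a_{29} = 0, a_{30} = 2, a_{31} = 2, a_{32} = 4, a_{33} = 6, a_{34} = 10, a_{35} = 1, a_{36} = 11, a_{37} = 12, a_{38} = 8, a_{39} = 5, a_{40} = 13, a_{41} = 3, a_{42} = 1.
The sequence repeats with period 40.
So a_{2442} = a_{1 + ((2442-1) mod 40)} = a_2 = 1.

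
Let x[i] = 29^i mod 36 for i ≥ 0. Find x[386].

Listing terms: x[0] = 1,  x[1] = 29,  x[2] = 13,  x[3] = 17,  x[4] = 25,  x[5] = 5,  x[6] = 1.
The sequence repeats with period 6.
(386 - 0) mod 6 = 2, so x[386] = x[2] = 13.

13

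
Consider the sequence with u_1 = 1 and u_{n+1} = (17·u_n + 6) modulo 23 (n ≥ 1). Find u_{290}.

Computing terms: u_1 = 1, u_2 = 0, u_3 = 6, u_4 = 16, u_5 = 2, u_6 = 17, u_7 = 19, u_8 = 7, u_9 = 10, u_{10} = 15, u_{11} = 8, u_{12} = 4, u_{13} = 5, u_{14} = 22, u_{15} = 12, u_{16} = 3, u_{17} = 11, u_{18} = 9, u_{19} = 21, u_{20} = 18, u_{21} = 13, u_{22} = 20, u_{23} = 1.
Since u_{23} = u_1 = 1, the sequence is periodic with period 22.
(290 - 1) mod 22 = 3, so u_{290} = u_4 = 16.

16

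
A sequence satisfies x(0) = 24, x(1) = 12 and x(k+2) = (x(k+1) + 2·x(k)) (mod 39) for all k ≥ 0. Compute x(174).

Listing terms: x(0) = 24,  x(1) = 12,  x(2) = 21,  x(3) = 6,  x(4) = 9,  x(5) = 21,  x(6) = 0,  x(7) = 3,  x(8) = 3,  x(9) = 9,  x(10) = 15,  x(11) = 33,  x(12) = 24,  x(13) = 12.
The sequence repeats with period 12.
So x(174) = x(0 + ((174-0) mod 12)) = x(6) = 0.

0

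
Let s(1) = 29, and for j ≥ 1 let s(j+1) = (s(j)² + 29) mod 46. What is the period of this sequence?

Listing terms: s(1) = 29; s(2) = 42; s(3) = 45; s(4) = 30; s(5) = 9; s(6) = 18; s(7) = 31; s(8) = 24; s(9) = 7; s(10) = 32; s(11) = 41; s(12) = 8; s(13) = 1; s(14) = 30.
Since s(14) = s(4) = 30, the sequence is eventually periodic: after a pre-period of length 3 it cycles with period 10.

10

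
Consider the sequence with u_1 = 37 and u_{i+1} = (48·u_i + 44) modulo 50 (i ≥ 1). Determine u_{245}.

u_1 = 37; u_2 = 20; u_3 = 4; u_4 = 36; u_5 = 22; u_6 = 0; u_7 = 44; u_8 = 6; u_9 = 32; u_{10} = 30; u_{11} = 34; u_{12} = 26; u_{13} = 42; u_{14} = 10; u_{15} = 24; u_{16} = 46; u_{17} = 2; u_{18} = 40; u_{19} = 14; u_{20} = 16; u_{21} = 12; u_{22} = 20.
Since u_{22} = u_2 = 20, the sequence is eventually periodic: after a pre-period of length 1 it cycles with period 20.
For i ≥ 2, u_i depends only on (i - 2) mod 20. (245 - 2) mod 20 = 3, so u_{245} = u_5 = 22.

22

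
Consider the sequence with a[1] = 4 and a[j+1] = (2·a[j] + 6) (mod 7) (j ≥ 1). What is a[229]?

4

Computing terms: a[1] = 4; a[2] = 0; a[3] = 6; a[4] = 4.
The sequence repeats with period 3.
(229 - 1) mod 3 = 0, so a[229] = a[1] = 4.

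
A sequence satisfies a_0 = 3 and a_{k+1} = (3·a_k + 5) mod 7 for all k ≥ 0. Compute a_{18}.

3

Computing terms: a_0 = 3,  a_1 = 0,  a_2 = 5,  a_3 = 6,  a_4 = 2,  a_5 = 4,  a_6 = 3.
Since a_6 = a_0 = 3, the sequence is periodic with period 6.
(18 - 0) mod 6 = 0, so a_{18} = a_0 = 3.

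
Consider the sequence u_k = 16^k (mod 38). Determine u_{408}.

We have u_0 = 1,  u_1 = 16,  u_2 = 28,  u_3 = 30,  u_4 = 24,  u_5 = 4,  u_6 = 26,  u_7 = 36,  u_8 = 6,  u_9 = 20,  u_{10} = 16.
Since u_{10} = u_1 = 16, the sequence is eventually periodic: after a pre-period of length 1 it cycles with period 9.
For k ≥ 1, u_k depends only on (k - 1) mod 9. (408 - 1) mod 9 = 2, so u_{408} = u_3 = 30.

30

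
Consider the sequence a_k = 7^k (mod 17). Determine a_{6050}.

15

We have a_0 = 1,  a_1 = 7,  a_2 = 15,  a_3 = 3,  a_4 = 4,  a_5 = 11,  a_6 = 9,  a_7 = 12,  a_8 = 16,  a_9 = 10,  a_{10} = 2,  a_{11} = 14,  a_{12} = 13,  a_{13} = 6,  a_{14} = 8,  a_{15} = 5,  a_{16} = 1.
Since a_{16} = a_0 = 1, the sequence is periodic with period 16.
So a_{6050} = a_{0 + ((6050-0) mod 16)} = a_2 = 15.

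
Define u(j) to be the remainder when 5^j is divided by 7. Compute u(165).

Computing terms: u(0) = 1, u(1) = 5, u(2) = 4, u(3) = 6, u(4) = 2, u(5) = 3, u(6) = 1.
Since u(6) = u(0) = 1, the sequence is periodic with period 6.
(165 - 0) mod 6 = 3, so u(165) = u(3) = 6.

6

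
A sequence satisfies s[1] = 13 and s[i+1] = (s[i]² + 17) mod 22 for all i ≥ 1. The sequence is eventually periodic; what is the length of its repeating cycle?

s[1] = 13, s[2] = 10, s[3] = 7, s[4] = 0, s[5] = 17, s[6] = 20, s[7] = 21, s[8] = 18, s[9] = 11, s[10] = 6, s[11] = 9, s[12] = 10.
Since s[12] = s[2] = 10, the sequence is eventually periodic: after a pre-period of length 1 it cycles with period 10.

10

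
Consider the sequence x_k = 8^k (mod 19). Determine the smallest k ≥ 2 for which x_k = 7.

x_1 = 8, x_2 = 7, x_3 = 18, x_4 = 11, x_5 = 12, x_6 = 1, x_7 = 8.
The sequence repeats with period 6.
The value 7 first appears (with k ≥ 2) at x_2.

2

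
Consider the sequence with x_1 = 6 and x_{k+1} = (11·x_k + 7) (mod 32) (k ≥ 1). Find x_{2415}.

We have x_1 = 6, x_2 = 9, x_3 = 10, x_4 = 21, x_5 = 14, x_6 = 1, x_7 = 18, x_8 = 13, x_9 = 22, x_{10} = 25, x_{11} = 26, x_{12} = 5, x_{13} = 30, x_{14} = 17, x_{15} = 2, x_{16} = 29, x_{17} = 6.
The sequence repeats with period 16.
(2415 - 1) mod 16 = 14, so x_{2415} = x_{15} = 2.

2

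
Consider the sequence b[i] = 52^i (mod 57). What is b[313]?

We have b[0] = 1,  b[1] = 52,  b[2] = 25,  b[3] = 46,  b[4] = 55,  b[5] = 10,  b[6] = 7,  b[7] = 22,  b[8] = 4,  b[9] = 37,  b[10] = 43,  b[11] = 13,  b[12] = 49,  b[13] = 40,  b[14] = 28,  b[15] = 31,  b[16] = 16,  b[17] = 34,  b[18] = 1.
Since b[18] = b[0] = 1, the sequence is periodic with period 18.
So b[313] = b[0 + ((313-0) mod 18)] = b[7] = 22.

22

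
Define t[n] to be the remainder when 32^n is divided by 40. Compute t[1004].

t[1] = 32,  t[2] = 24,  t[3] = 8,  t[4] = 16,  t[5] = 32.
Since t[5] = t[1] = 32, the sequence is periodic with period 4.
So t[1004] = t[1 + ((1004-1) mod 4)] = t[4] = 16.

16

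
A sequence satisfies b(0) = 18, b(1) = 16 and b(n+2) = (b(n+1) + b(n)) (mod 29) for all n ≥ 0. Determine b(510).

15

b(0) = 18; b(1) = 16; b(2) = 5; b(3) = 21; b(4) = 26; b(5) = 18; b(6) = 15; b(7) = 4; b(8) = 19; b(9) = 23; b(10) = 13; b(11) = 7; b(12) = 20; b(13) = 27; b(14) = 18; b(15) = 16.
The sequence repeats with period 14.
(510 - 0) mod 14 = 6, so b(510) = b(6) = 15.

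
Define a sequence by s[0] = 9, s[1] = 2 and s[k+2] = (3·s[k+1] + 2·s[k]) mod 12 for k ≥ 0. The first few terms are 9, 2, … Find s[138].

0

s[0] = 9, s[1] = 2, s[2] = 0, s[3] = 4, s[4] = 0, s[5] = 8, s[6] = 0, s[7] = 4.
Since (s[6], s[7]) = (s[2], s[3]) = (0, 4) (two consecutive terms determine the rest), the sequence is eventually periodic: after a pre-period of length 2 it cycles with period 4.
For k ≥ 2, s[k] depends only on (k - 2) mod 4. (138 - 2) mod 4 = 0, so s[138] = s[2] = 0.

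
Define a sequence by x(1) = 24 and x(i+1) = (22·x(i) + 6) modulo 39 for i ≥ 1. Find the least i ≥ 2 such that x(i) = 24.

Listing terms: x(1) = 24,  x(2) = 27,  x(3) = 15,  x(4) = 24.
Since x(4) = x(1) = 24, the sequence is periodic with period 3.
The value 24 next appears (with i ≥ 2) at x(4).

4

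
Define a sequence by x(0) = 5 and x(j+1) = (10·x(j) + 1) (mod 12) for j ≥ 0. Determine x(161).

Computing terms: x(0) = 5, x(1) = 3, x(2) = 7, x(3) = 11, x(4) = 3.
Since x(4) = x(1) = 3, the sequence is eventually periodic: after a pre-period of length 1 it cycles with period 3.
For j ≥ 1, x(j) depends only on (j - 1) mod 3. (161 - 1) mod 3 = 1, so x(161) = x(2) = 7.

7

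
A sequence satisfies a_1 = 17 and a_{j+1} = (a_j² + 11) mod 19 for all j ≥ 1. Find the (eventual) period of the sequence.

a_1 = 17,  a_2 = 15,  a_3 = 8,  a_4 = 18,  a_5 = 12,  a_6 = 3,  a_7 = 1,  a_8 = 12.
Since a_8 = a_5 = 12, the sequence is eventually periodic: after a pre-period of length 4 it cycles with period 3.

3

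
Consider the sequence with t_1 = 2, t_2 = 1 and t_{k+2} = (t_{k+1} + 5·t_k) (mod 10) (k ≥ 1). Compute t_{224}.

Listing terms: t_1 = 2; t_2 = 1; t_3 = 1; t_4 = 6; t_5 = 1; t_6 = 1.
Since (t_5, t_6) = (t_2, t_3) = (1, 1) (two consecutive terms determine the rest), the sequence is eventually periodic: after a pre-period of length 1 it cycles with period 3.
For k ≥ 2, t_k depends only on (k - 2) mod 3. (224 - 2) mod 3 = 0, so t_{224} = t_2 = 1.

1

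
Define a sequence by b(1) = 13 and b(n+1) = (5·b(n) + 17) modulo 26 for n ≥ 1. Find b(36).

Listing terms: b(1) = 13, b(2) = 4, b(3) = 11, b(4) = 20, b(5) = 13.
The sequence repeats with period 4.
(36 - 1) mod 4 = 3, so b(36) = b(4) = 20.

20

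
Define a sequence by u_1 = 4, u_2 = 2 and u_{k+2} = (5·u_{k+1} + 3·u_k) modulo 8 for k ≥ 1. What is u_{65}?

6

Listing terms: u_1 = 4, u_2 = 2, u_3 = 6, u_4 = 4, u_5 = 6, u_6 = 2, u_7 = 4, u_8 = 2.
The sequence repeats with period 6.
(65 - 1) mod 6 = 4, so u_{65} = u_5 = 6.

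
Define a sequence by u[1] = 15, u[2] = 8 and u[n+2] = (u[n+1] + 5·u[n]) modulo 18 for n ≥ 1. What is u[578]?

We have u[1] = 15,  u[2] = 8,  u[3] = 11,  u[4] = 15,  u[5] = 16,  u[6] = 1,  u[7] = 9,  u[8] = 14,  u[9] = 5,  u[10] = 3,  u[11] = 10,  u[12] = 7,  u[13] = 3,  u[14] = 2,  u[15] = 17,  u[16] = 9,  u[17] = 4,  u[18] = 13,  u[19] = 15,  u[20] = 8.
Since (u[19], u[20]) = (u[1], u[2]) = (15, 8) (two consecutive terms determine the rest), the sequence is periodic with period 18.
So u[578] = u[1 + ((578-1) mod 18)] = u[2] = 8.

8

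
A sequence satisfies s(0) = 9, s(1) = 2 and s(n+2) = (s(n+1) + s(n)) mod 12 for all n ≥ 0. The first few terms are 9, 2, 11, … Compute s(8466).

We have s(0) = 9,  s(1) = 2,  s(2) = 11,  s(3) = 1,  s(4) = 0,  s(5) = 1,  s(6) = 1,  s(7) = 2,  s(8) = 3,  s(9) = 5,  s(10) = 8,  s(11) = 1,  s(12) = 9,  s(13) = 10,  s(14) = 7,  s(15) = 5,  s(16) = 0,  s(17) = 5,  s(18) = 5,  s(19) = 10,  s(20) = 3,  s(21) = 1,  s(22) = 4,  s(23) = 5,  s(24) = 9,  s(25) = 2.
Since (s(24), s(25)) = (s(0), s(1)) = (9, 2) (two consecutive terms determine the rest), the sequence is periodic with period 24.
(8466 - 0) mod 24 = 18, so s(8466) = s(18) = 5.

5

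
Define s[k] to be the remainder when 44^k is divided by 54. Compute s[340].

10

Computing terms: s[0] = 1; s[1] = 44; s[2] = 46; s[3] = 26; s[4] = 10; s[5] = 8; s[6] = 28; s[7] = 44.
Since s[7] = s[1] = 44, the sequence is eventually periodic: after a pre-period of length 1 it cycles with period 6.
For k ≥ 1, s[k] depends only on (k - 1) mod 6. (340 - 1) mod 6 = 3, so s[340] = s[4] = 10.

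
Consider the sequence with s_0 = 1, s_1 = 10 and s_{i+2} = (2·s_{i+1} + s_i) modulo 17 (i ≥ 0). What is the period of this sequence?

s_0 = 1, s_1 = 10, s_2 = 4, s_3 = 1, s_4 = 6, s_5 = 13, s_6 = 15, s_7 = 9, s_8 = 16, s_9 = 7, s_{10} = 13, s_{11} = 16, s_{12} = 11, s_{13} = 4, s_{14} = 2, s_{15} = 8, s_{16} = 1, s_{17} = 10.
The sequence repeats with period 16.

16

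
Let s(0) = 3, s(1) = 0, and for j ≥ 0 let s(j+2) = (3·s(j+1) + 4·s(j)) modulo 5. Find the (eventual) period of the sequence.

Listing terms: s(0) = 3, s(1) = 0, s(2) = 2, s(3) = 1, s(4) = 1, s(5) = 2, s(6) = 0, s(7) = 3, s(8) = 4, s(9) = 4, s(10) = 3, s(11) = 0.
The sequence repeats with period 10.

10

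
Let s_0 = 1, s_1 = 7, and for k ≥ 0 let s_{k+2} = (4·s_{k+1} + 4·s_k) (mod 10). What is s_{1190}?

Listing terms: s_0 = 1, s_1 = 7, s_2 = 2, s_3 = 6, s_4 = 2, s_5 = 2, s_6 = 6.
Since (s_5, s_6) = (s_2, s_3) = (2, 6) (two consecutive terms determine the rest), the sequence is eventually periodic: after a pre-period of length 2 it cycles with period 3.
For k ≥ 2, s_k depends only on (k - 2) mod 3. (1190 - 2) mod 3 = 0, so s_{1190} = s_2 = 2.

2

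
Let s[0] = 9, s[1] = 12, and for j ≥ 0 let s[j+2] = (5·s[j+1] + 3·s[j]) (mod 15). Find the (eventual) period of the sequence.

s[0] = 9, s[1] = 12, s[2] = 12, s[3] = 6, s[4] = 6, s[5] = 3, s[6] = 3, s[7] = 9, s[8] = 9, s[9] = 12.
The sequence repeats with period 8.

8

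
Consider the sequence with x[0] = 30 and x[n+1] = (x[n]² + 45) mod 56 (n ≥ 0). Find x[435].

33

Computing terms: x[0] = 30,  x[1] = 49,  x[2] = 38,  x[3] = 33,  x[4] = 14,  x[5] = 17,  x[6] = 54,  x[7] = 49.
Since x[7] = x[1] = 49, the sequence is eventually periodic: after a pre-period of length 1 it cycles with period 6.
For n ≥ 1, x[n] depends only on (n - 1) mod 6. (435 - 1) mod 6 = 2, so x[435] = x[3] = 33.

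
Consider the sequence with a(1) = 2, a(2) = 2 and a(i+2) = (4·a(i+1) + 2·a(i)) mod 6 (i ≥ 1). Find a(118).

a(1) = 2, a(2) = 2, a(3) = 0, a(4) = 4, a(5) = 4, a(6) = 0, a(7) = 2, a(8) = 2.
The sequence repeats with period 6.
(118 - 1) mod 6 = 3, so a(118) = a(4) = 4.

4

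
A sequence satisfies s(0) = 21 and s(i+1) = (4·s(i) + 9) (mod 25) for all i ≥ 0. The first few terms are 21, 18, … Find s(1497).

13

We have s(0) = 21, s(1) = 18, s(2) = 6, s(3) = 8, s(4) = 16, s(5) = 23, s(6) = 1, s(7) = 13, s(8) = 11, s(9) = 3, s(10) = 21.
Since s(10) = s(0) = 21, the sequence is periodic with period 10.
So s(1497) = s(0 + ((1497-0) mod 10)) = s(7) = 13.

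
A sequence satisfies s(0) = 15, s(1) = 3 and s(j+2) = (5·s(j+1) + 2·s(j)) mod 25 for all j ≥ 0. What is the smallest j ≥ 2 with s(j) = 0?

Listing terms: s(0) = 15, s(1) = 3, s(2) = 20, s(3) = 6, s(4) = 20, s(5) = 12, s(6) = 0, s(7) = 24, s(8) = 20, s(9) = 23, s(10) = 5, s(11) = 21, s(12) = 15, s(13) = 17, s(14) = 15, s(15) = 9, s(16) = 0, s(17) = 18, s(18) = 15, s(19) = 11, s(20) = 10, s(21) = 22, s(22) = 5, s(23) = 19, s(24) = 5, s(25) = 13, s(26) = 0, s(27) = 1, s(28) = 5, s(29) = 2, s(30) = 20, s(31) = 4, s(32) = 10, s(33) = 8, s(34) = 10, s(35) = 16, s(36) = 0, s(37) = 7, s(38) = 10, s(39) = 14, s(40) = 15, s(41) = 3.
The sequence repeats with period 40.
The value 0 first appears (with j ≥ 2) at s(6).

6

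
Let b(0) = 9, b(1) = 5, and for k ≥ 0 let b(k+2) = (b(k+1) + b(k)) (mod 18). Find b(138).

5

Computing terms: b(0) = 9, b(1) = 5, b(2) = 14, b(3) = 1, b(4) = 15, b(5) = 16, b(6) = 13, b(7) = 11, b(8) = 6, b(9) = 17, b(10) = 5, b(11) = 4, b(12) = 9, b(13) = 13, b(14) = 4, b(15) = 17, b(16) = 3, b(17) = 2, b(18) = 5, b(19) = 7, b(20) = 12, b(21) = 1, b(22) = 13, b(23) = 14, b(24) = 9, b(25) = 5.
The sequence repeats with period 24.
(138 - 0) mod 24 = 18, so b(138) = b(18) = 5.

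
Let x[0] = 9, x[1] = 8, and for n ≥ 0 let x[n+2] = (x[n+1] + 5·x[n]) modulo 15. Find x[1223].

x[0] = 9,  x[1] = 8,  x[2] = 8,  x[3] = 3,  x[4] = 13,  x[5] = 13,  x[6] = 3,  x[7] = 8,  x[8] = 8.
Since (x[7], x[8]) = (x[1], x[2]) = (8, 8) (two consecutive terms determine the rest), the sequence is eventually periodic: after a pre-period of length 1 it cycles with period 6.
For n ≥ 1, x[n] depends only on (n - 1) mod 6. (1223 - 1) mod 6 = 4, so x[1223] = x[5] = 13.

13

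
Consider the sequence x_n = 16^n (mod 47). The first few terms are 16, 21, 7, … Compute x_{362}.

24

We have x_1 = 16; x_2 = 21; x_3 = 7; x_4 = 18; x_5 = 6; x_6 = 2; x_7 = 32; x_8 = 42; x_9 = 14; x_{10} = 36; x_{11} = 12; x_{12} = 4; x_{13} = 17; x_{14} = 37; x_{15} = 28; x_{16} = 25; x_{17} = 24; x_{18} = 8; x_{19} = 34; x_{20} = 27; x_{21} = 9; x_{22} = 3; x_{23} = 1; x_{24} = 16.
Since x_{24} = x_1 = 16, the sequence is periodic with period 23.
So x_{362} = x_{1 + ((362-1) mod 23)} = x_{17} = 24.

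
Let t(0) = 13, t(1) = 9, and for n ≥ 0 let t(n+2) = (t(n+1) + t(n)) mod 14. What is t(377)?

We have t(0) = 13,  t(1) = 9,  t(2) = 8,  t(3) = 3,  t(4) = 11,  t(5) = 0,  t(6) = 11,  t(7) = 11,  t(8) = 8,  t(9) = 5,  t(10) = 13,  t(11) = 4,  t(12) = 3,  t(13) = 7,  t(14) = 10,  t(15) = 3,  t(16) = 13,  t(17) = 2,  t(18) = 1,  t(19) = 3,  t(20) = 4,  t(21) = 7,  t(22) = 11,  t(23) = 4,  t(24) = 1,  t(25) = 5,  t(26) = 6,  t(27) = 11,  t(28) = 3,  t(29) = 0,  t(30) = 3,  t(31) = 3,  t(32) = 6,  t(33) = 9,  t(34) = 1,  t(35) = 10,  t(36) = 11,  t(37) = 7,  t(38) = 4,  t(39) = 11,  t(40) = 1,  t(41) = 12,  t(42) = 13,  t(43) = 11,  t(44) = 10,  t(45) = 7,  t(46) = 3,  t(47) = 10,  t(48) = 13,  t(49) = 9.
Since (t(48), t(49)) = (t(0), t(1)) = (13, 9) (two consecutive terms determine the rest), the sequence is periodic with period 48.
(377 - 0) mod 48 = 41, so t(377) = t(41) = 12.

12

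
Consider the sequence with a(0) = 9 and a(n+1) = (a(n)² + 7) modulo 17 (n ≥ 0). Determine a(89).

16

Listing terms: a(0) = 9,  a(1) = 3,  a(2) = 16,  a(3) = 8,  a(4) = 3.
Since a(4) = a(1) = 3, the sequence is eventually periodic: after a pre-period of length 1 it cycles with period 3.
For n ≥ 1, a(n) depends only on (n - 1) mod 3. (89 - 1) mod 3 = 1, so a(89) = a(2) = 16.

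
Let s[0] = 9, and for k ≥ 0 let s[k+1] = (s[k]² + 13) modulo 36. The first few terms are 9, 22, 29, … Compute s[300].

We have s[0] = 9, s[1] = 22, s[2] = 29, s[3] = 26, s[4] = 5, s[5] = 2, s[6] = 17, s[7] = 14, s[8] = 29.
Since s[8] = s[2] = 29, the sequence is eventually periodic: after a pre-period of length 2 it cycles with period 6.
For k ≥ 2, s[k] depends only on (k - 2) mod 6. (300 - 2) mod 6 = 4, so s[300] = s[6] = 17.

17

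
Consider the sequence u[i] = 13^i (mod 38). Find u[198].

Computing terms: u[1] = 13; u[2] = 17; u[3] = 31; u[4] = 23; u[5] = 33; u[6] = 11; u[7] = 29; u[8] = 35; u[9] = 37; u[10] = 25; u[11] = 21; u[12] = 7; u[13] = 15; u[14] = 5; u[15] = 27; u[16] = 9; u[17] = 3; u[18] = 1; u[19] = 13.
Since u[19] = u[1] = 13, the sequence is periodic with period 18.
(198 - 1) mod 18 = 17, so u[198] = u[18] = 1.

1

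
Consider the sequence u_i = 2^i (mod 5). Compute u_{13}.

u_0 = 1, u_1 = 2, u_2 = 4, u_3 = 3, u_4 = 1.
The sequence repeats with period 4.
(13 - 0) mod 4 = 1, so u_{13} = u_1 = 2.

2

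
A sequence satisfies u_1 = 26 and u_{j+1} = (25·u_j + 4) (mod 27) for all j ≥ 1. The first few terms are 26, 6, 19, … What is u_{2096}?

12

u_1 = 26; u_2 = 6; u_3 = 19; u_4 = 20; u_5 = 18; u_6 = 22; u_7 = 14; u_8 = 3; u_9 = 25; u_{10} = 8; u_{11} = 15; u_{12} = 1; u_{13} = 2; u_{14} = 0; u_{15} = 4; u_{16} = 23; u_{17} = 12; u_{18} = 7; u_{19} = 17; u_{20} = 24; u_{21} = 10; u_{22} = 11; u_{23} = 9; u_{24} = 13; u_{25} = 5; u_{26} = 21; u_{27} = 16; u_{28} = 26.
Since u_{28} = u_1 = 26, the sequence is periodic with period 27.
(2096 - 1) mod 27 = 16, so u_{2096} = u_{17} = 12.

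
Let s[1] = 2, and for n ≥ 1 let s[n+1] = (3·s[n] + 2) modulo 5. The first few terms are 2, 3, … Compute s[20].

s[1] = 2, s[2] = 3, s[3] = 1, s[4] = 0, s[5] = 2.
The sequence repeats with period 4.
So s[20] = s[1 + ((20-1) mod 4)] = s[4] = 0.

0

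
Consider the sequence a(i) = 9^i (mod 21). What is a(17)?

Listing terms: a(0) = 1; a(1) = 9; a(2) = 18; a(3) = 15; a(4) = 9.
Since a(4) = a(1) = 9, the sequence is eventually periodic: after a pre-period of length 1 it cycles with period 3.
For i ≥ 1, a(i) depends only on (i - 1) mod 3. (17 - 1) mod 3 = 1, so a(17) = a(2) = 18.

18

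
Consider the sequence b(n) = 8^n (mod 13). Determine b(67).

5

We have b(0) = 1, b(1) = 8, b(2) = 12, b(3) = 5, b(4) = 1.
The sequence repeats with period 4.
(67 - 0) mod 4 = 3, so b(67) = b(3) = 5.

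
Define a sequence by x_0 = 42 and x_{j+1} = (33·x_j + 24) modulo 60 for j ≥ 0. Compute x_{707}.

6

We have x_0 = 42; x_1 = 30; x_2 = 54; x_3 = 6; x_4 = 42.
The sequence repeats with period 4.
So x_{707} = x_{0 + ((707-0) mod 4)} = x_3 = 6.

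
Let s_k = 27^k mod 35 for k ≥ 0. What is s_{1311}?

Computing terms: s_0 = 1, s_1 = 27, s_2 = 29, s_3 = 13, s_4 = 1.
The sequence repeats with period 4.
So s_{1311} = s_{0 + ((1311-0) mod 4)} = s_3 = 13.

13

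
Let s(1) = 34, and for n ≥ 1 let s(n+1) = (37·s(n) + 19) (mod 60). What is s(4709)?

14

We have s(1) = 34; s(2) = 17; s(3) = 48; s(4) = 55; s(5) = 14; s(6) = 57; s(7) = 28; s(8) = 35; s(9) = 54; s(10) = 37; s(11) = 8; s(12) = 15; s(13) = 34.
Since s(13) = s(1) = 34, the sequence is periodic with period 12.
So s(4709) = s(1 + ((4709-1) mod 12)) = s(5) = 14.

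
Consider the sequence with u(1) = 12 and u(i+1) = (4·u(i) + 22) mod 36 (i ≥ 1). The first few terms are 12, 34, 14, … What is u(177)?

Computing terms: u(1) = 12; u(2) = 34; u(3) = 14; u(4) = 6; u(5) = 10; u(6) = 26; u(7) = 18; u(8) = 22; u(9) = 2; u(10) = 30; u(11) = 34.
Since u(11) = u(2) = 34, the sequence is eventually periodic: after a pre-period of length 1 it cycles with period 9.
For i ≥ 2, u(i) depends only on (i - 2) mod 9. (177 - 2) mod 9 = 4, so u(177) = u(6) = 26.

26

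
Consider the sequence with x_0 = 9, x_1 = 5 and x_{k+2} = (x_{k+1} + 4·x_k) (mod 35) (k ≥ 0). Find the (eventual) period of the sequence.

48

Computing terms: x_0 = 9; x_1 = 5; x_2 = 6; x_3 = 26; x_4 = 15; x_5 = 14; x_6 = 4; x_7 = 25; x_8 = 6; x_9 = 1; x_{10} = 25; x_{11} = 29; x_{12} = 24; x_{13} = 0; x_{14} = 26; x_{15} = 26; x_{16} = 25; x_{17} = 24; x_{18} = 19; x_{19} = 10; x_{20} = 16; x_{21} = 21; x_{22} = 15; x_{23} = 29; x_{24} = 19; x_{25} = 30; x_{26} = 1; x_{27} = 16; x_{28} = 20; x_{29} = 14; x_{30} = 24; x_{31} = 10; x_{32} = 1; x_{33} = 6; x_{34} = 10; x_{35} = 34; x_{36} = 4; x_{37} = 0; x_{38} = 16; x_{39} = 16; x_{40} = 10; x_{41} = 4; x_{42} = 9; x_{43} = 25; x_{44} = 26; x_{45} = 21; x_{46} = 20; x_{47} = 34; x_{48} = 9; x_{49} = 5.
Since (x_{48}, x_{49}) = (x_0, x_1) = (9, 5) (two consecutive terms determine the rest), the sequence is periodic with period 48.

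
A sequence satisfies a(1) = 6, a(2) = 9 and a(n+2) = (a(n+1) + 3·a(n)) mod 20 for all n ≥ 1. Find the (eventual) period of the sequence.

a(1) = 6,  a(2) = 9,  a(3) = 7,  a(4) = 14,  a(5) = 15,  a(6) = 17,  a(7) = 2,  a(8) = 13,  a(9) = 19,  a(10) = 18,  a(11) = 15,  a(12) = 9,  a(13) = 14,  a(14) = 1,  a(15) = 3,  a(16) = 6,  a(17) = 15,  a(18) = 13,  a(19) = 18,  a(20) = 17,  a(21) = 11,  a(22) = 2,  a(23) = 15,  a(24) = 1,  a(25) = 6,  a(26) = 9.
The sequence repeats with period 24.

24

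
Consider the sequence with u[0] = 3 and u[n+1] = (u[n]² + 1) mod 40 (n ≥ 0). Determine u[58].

5

We have u[0] = 3; u[1] = 10; u[2] = 21; u[3] = 2; u[4] = 5; u[5] = 26; u[6] = 37; u[7] = 10.
Since u[7] = u[1] = 10, the sequence is eventually periodic: after a pre-period of length 1 it cycles with period 6.
For n ≥ 1, u[n] depends only on (n - 1) mod 6. (58 - 1) mod 6 = 3, so u[58] = u[4] = 5.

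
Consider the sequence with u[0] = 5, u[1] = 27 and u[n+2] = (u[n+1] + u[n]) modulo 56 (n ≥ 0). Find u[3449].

22

We have u[0] = 5,  u[1] = 27,  u[2] = 32,  u[3] = 3,  u[4] = 35,  u[5] = 38,  u[6] = 17,  u[7] = 55,  u[8] = 16,  u[9] = 15,  u[10] = 31,  u[11] = 46,  u[12] = 21,  u[13] = 11,  u[14] = 32,  u[15] = 43,  u[16] = 19,  u[17] = 6,  u[18] = 25,  u[19] = 31,  u[20] = 0,  u[21] = 31,  u[22] = 31,  u[23] = 6,  u[24] = 37,  u[25] = 43,  u[26] = 24,  u[27] = 11,  u[28] = 35,  u[29] = 46,  u[30] = 25,  u[31] = 15,  u[32] = 40,  u[33] = 55,  u[34] = 39,  u[35] = 38,  u[36] = 21,  u[37] = 3,  u[38] = 24,  u[39] = 27,  u[40] = 51,  u[41] = 22,  u[42] = 17,  u[43] = 39,  u[44] = 0,  u[45] = 39,  u[46] = 39,  u[47] = 22,  u[48] = 5,  u[49] = 27.
Since (u[48], u[49]) = (u[0], u[1]) = (5, 27) (two consecutive terms determine the rest), the sequence is periodic with period 48.
So u[3449] = u[0 + ((3449-0) mod 48)] = u[41] = 22.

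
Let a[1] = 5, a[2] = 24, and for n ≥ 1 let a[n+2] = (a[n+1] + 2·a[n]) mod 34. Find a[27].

a[1] = 5,  a[2] = 24,  a[3] = 0,  a[4] = 14,  a[5] = 14,  a[6] = 8,  a[7] = 2,  a[8] = 18,  a[9] = 22,  a[10] = 24,  a[11] = 0.
Since (a[10], a[11]) = (a[2], a[3]) = (24, 0) (two consecutive terms determine the rest), the sequence is eventually periodic: after a pre-period of length 1 it cycles with period 8.
For n ≥ 2, a[n] depends only on (n - 2) mod 8. (27 - 2) mod 8 = 1, so a[27] = a[3] = 0.

0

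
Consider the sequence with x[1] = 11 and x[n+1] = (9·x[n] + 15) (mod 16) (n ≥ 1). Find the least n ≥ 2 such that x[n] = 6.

14

x[1] = 11; x[2] = 2; x[3] = 1; x[4] = 8; x[5] = 7; x[6] = 14; x[7] = 13; x[8] = 4; x[9] = 3; x[10] = 10; x[11] = 9; x[12] = 0; x[13] = 15; x[14] = 6; x[15] = 5; x[16] = 12; x[17] = 11.
Since x[17] = x[1] = 11, the sequence is periodic with period 16.
The value 6 first appears (with n ≥ 2) at x[14].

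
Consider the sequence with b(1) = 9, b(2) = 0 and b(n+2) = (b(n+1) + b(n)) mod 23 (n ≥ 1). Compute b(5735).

5

b(1) = 9, b(2) = 0, b(3) = 9, b(4) = 9, b(5) = 18, b(6) = 4, b(7) = 22, b(8) = 3, b(9) = 2, b(10) = 5, b(11) = 7, b(12) = 12, b(13) = 19, b(14) = 8, b(15) = 4, b(16) = 12, b(17) = 16, b(18) = 5, b(19) = 21, b(20) = 3, b(21) = 1, b(22) = 4, b(23) = 5, b(24) = 9, b(25) = 14, b(26) = 0, b(27) = 14, b(28) = 14, b(29) = 5, b(30) = 19, b(31) = 1, b(32) = 20, b(33) = 21, b(34) = 18, b(35) = 16, b(36) = 11, b(37) = 4, b(38) = 15, b(39) = 19, b(40) = 11, b(41) = 7, b(42) = 18, b(43) = 2, b(44) = 20, b(45) = 22, b(46) = 19, b(47) = 18, b(48) = 14, b(49) = 9, b(50) = 0.
Since (b(49), b(50)) = (b(1), b(2)) = (9, 0) (two consecutive terms determine the rest), the sequence is periodic with period 48.
(5735 - 1) mod 48 = 22, so b(5735) = b(23) = 5.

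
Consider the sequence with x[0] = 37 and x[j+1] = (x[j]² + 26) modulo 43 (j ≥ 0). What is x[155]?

Listing terms: x[0] = 37,  x[1] = 19,  x[2] = 0,  x[3] = 26,  x[4] = 14,  x[5] = 7,  x[6] = 32,  x[7] = 18,  x[8] = 6,  x[9] = 19.
Since x[9] = x[1] = 19, the sequence is eventually periodic: after a pre-period of length 1 it cycles with period 8.
For j ≥ 1, x[j] depends only on (j - 1) mod 8. (155 - 1) mod 8 = 2, so x[155] = x[3] = 26.

26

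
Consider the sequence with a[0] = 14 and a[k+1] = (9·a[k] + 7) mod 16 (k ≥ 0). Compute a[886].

Computing terms: a[0] = 14,  a[1] = 5,  a[2] = 4,  a[3] = 11,  a[4] = 10,  a[5] = 1,  a[6] = 0,  a[7] = 7,  a[8] = 6,  a[9] = 13,  a[10] = 12,  a[11] = 3,  a[12] = 2,  a[13] = 9,  a[14] = 8,  a[15] = 15,  a[16] = 14.
Since a[16] = a[0] = 14, the sequence is periodic with period 16.
(886 - 0) mod 16 = 6, so a[886] = a[6] = 0.

0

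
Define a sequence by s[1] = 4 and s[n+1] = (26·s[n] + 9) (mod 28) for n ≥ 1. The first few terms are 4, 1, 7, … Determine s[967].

We have s[1] = 4; s[2] = 1; s[3] = 7; s[4] = 23; s[5] = 19; s[6] = 27; s[7] = 11; s[8] = 15; s[9] = 7.
Since s[9] = s[3] = 7, the sequence is eventually periodic: after a pre-period of length 2 it cycles with period 6.
For n ≥ 3, s[n] depends only on (n - 3) mod 6. (967 - 3) mod 6 = 4, so s[967] = s[7] = 11.

11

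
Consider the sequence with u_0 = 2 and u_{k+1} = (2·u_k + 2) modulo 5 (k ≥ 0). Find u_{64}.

Computing terms: u_0 = 2,  u_1 = 1,  u_2 = 4,  u_3 = 0,  u_4 = 2.
The sequence repeats with period 4.
(64 - 0) mod 4 = 0, so u_{64} = u_0 = 2.

2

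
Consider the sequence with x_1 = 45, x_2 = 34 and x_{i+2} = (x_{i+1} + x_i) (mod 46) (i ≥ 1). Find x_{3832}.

15

x_1 = 45; x_2 = 34; x_3 = 33; x_4 = 21; x_5 = 8; x_6 = 29; x_7 = 37; x_8 = 20; x_9 = 11; x_{10} = 31; x_{11} = 42; x_{12} = 27; x_{13} = 23; x_{14} = 4; x_{15} = 27; x_{16} = 31; x_{17} = 12; x_{18} = 43; x_{19} = 9; x_{20} = 6; x_{21} = 15; x_{22} = 21; x_{23} = 36; x_{24} = 11; x_{25} = 1; x_{26} = 12; x_{27} = 13; x_{28} = 25; x_{29} = 38; x_{30} = 17; x_{31} = 9; x_{32} = 26; x_{33} = 35; x_{34} = 15; x_{35} = 4; x_{36} = 19; x_{37} = 23; x_{38} = 42; x_{39} = 19; x_{40} = 15; x_{41} = 34; x_{42} = 3; x_{43} = 37; x_{44} = 40; x_{45} = 31; x_{46} = 25; x_{47} = 10; x_{48} = 35; x_{49} = 45; x_{50} = 34.
Since (x_{49}, x_{50}) = (x_1, x_2) = (45, 34) (two consecutive terms determine the rest), the sequence is periodic with period 48.
(3832 - 1) mod 48 = 39, so x_{3832} = x_{40} = 15.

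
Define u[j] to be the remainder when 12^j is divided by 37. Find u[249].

Computing terms: u[0] = 1; u[1] = 12; u[2] = 33; u[3] = 26; u[4] = 16; u[5] = 7; u[6] = 10; u[7] = 9; u[8] = 34; u[9] = 1.
Since u[9] = u[0] = 1, the sequence is periodic with period 9.
(249 - 0) mod 9 = 6, so u[249] = u[6] = 10.

10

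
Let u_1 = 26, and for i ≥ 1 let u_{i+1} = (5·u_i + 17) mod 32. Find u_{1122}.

19

Computing terms: u_1 = 26, u_2 = 19, u_3 = 16, u_4 = 1, u_5 = 22, u_6 = 31, u_7 = 12, u_8 = 13, u_9 = 18, u_{10} = 11, u_{11} = 8, u_{12} = 25, u_{13} = 14, u_{14} = 23, u_{15} = 4, u_{16} = 5, u_{17} = 10, u_{18} = 3, u_{19} = 0, u_{20} = 17, u_{21} = 6, u_{22} = 15, u_{23} = 28, u_{24} = 29, u_{25} = 2, u_{26} = 27, u_{27} = 24, u_{28} = 9, u_{29} = 30, u_{30} = 7, u_{31} = 20, u_{32} = 21, u_{33} = 26.
The sequence repeats with period 32.
(1122 - 1) mod 32 = 1, so u_{1122} = u_2 = 19.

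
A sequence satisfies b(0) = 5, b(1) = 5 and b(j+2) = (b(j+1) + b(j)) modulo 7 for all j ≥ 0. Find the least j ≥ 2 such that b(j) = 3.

b(0) = 5; b(1) = 5; b(2) = 3; b(3) = 1; b(4) = 4; b(5) = 5; b(6) = 2; b(7) = 0; b(8) = 2; b(9) = 2; b(10) = 4; b(11) = 6; b(12) = 3; b(13) = 2; b(14) = 5; b(15) = 0; b(16) = 5; b(17) = 5.
Since (b(16), b(17)) = (b(0), b(1)) = (5, 5) (two consecutive terms determine the rest), the sequence is periodic with period 16.
The value 3 first appears (with j ≥ 2) at b(2).

2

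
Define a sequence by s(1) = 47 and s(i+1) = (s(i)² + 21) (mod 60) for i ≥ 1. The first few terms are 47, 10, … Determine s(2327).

25

s(1) = 47,  s(2) = 10,  s(3) = 1,  s(4) = 22,  s(5) = 25,  s(6) = 46,  s(7) = 37,  s(8) = 10.
Since s(8) = s(2) = 10, the sequence is eventually periodic: after a pre-period of length 1 it cycles with period 6.
For i ≥ 2, s(i) depends only on (i - 2) mod 6. (2327 - 2) mod 6 = 3, so s(2327) = s(5) = 25.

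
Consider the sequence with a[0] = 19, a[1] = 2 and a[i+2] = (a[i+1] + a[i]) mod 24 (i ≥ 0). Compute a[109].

a[0] = 19; a[1] = 2; a[2] = 21; a[3] = 23; a[4] = 20; a[5] = 19; a[6] = 15; a[7] = 10; a[8] = 1; a[9] = 11; a[10] = 12; a[11] = 23; a[12] = 11; a[13] = 10; a[14] = 21; a[15] = 7; a[16] = 4; a[17] = 11; a[18] = 15; a[19] = 2; a[20] = 17; a[21] = 19; a[22] = 12; a[23] = 7; a[24] = 19; a[25] = 2.
Since (a[24], a[25]) = (a[0], a[1]) = (19, 2) (two consecutive terms determine the rest), the sequence is periodic with period 24.
So a[109] = a[0 + ((109-0) mod 24)] = a[13] = 10.

10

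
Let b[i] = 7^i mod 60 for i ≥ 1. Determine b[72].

b[1] = 7,  b[2] = 49,  b[3] = 43,  b[4] = 1,  b[5] = 7.
Since b[5] = b[1] = 7, the sequence is periodic with period 4.
(72 - 1) mod 4 = 3, so b[72] = b[4] = 1.

1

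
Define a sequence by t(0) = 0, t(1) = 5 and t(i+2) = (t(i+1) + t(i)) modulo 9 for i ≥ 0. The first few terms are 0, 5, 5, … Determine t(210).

Listing terms: t(0) = 0; t(1) = 5; t(2) = 5; t(3) = 1; t(4) = 6; t(5) = 7; t(6) = 4; t(7) = 2; t(8) = 6; t(9) = 8; t(10) = 5; t(11) = 4; t(12) = 0; t(13) = 4; t(14) = 4; t(15) = 8; t(16) = 3; t(17) = 2; t(18) = 5; t(19) = 7; t(20) = 3; t(21) = 1; t(22) = 4; t(23) = 5; t(24) = 0; t(25) = 5.
Since (t(24), t(25)) = (t(0), t(1)) = (0, 5) (two consecutive terms determine the rest), the sequence is periodic with period 24.
So t(210) = t(0 + ((210-0) mod 24)) = t(18) = 5.

5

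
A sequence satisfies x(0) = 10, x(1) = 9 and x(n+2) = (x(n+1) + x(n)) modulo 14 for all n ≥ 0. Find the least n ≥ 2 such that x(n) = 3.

16

x(0) = 10,  x(1) = 9,  x(2) = 5,  x(3) = 0,  x(4) = 5,  x(5) = 5,  x(6) = 10,  x(7) = 1,  x(8) = 11,  x(9) = 12,  x(10) = 9,  x(11) = 7,  x(12) = 2,  x(13) = 9,  x(14) = 11,  x(15) = 6,  x(16) = 3,  x(17) = 9,  x(18) = 12,  x(19) = 7,  x(20) = 5,  x(21) = 12,  x(22) = 3,  x(23) = 1,  x(24) = 4,  x(25) = 5,  x(26) = 9,  x(27) = 0,  x(28) = 9,  x(29) = 9,  x(30) = 4,  x(31) = 13,  x(32) = 3,  x(33) = 2,  x(34) = 5,  x(35) = 7,  x(36) = 12,  x(37) = 5,  x(38) = 3,  x(39) = 8,  x(40) = 11,  x(41) = 5,  x(42) = 2,  x(43) = 7,  x(44) = 9,  x(45) = 2,  x(46) = 11,  x(47) = 13,  x(48) = 10,  x(49) = 9.
The sequence repeats with period 48.
The value 3 first appears (with n ≥ 2) at x(16).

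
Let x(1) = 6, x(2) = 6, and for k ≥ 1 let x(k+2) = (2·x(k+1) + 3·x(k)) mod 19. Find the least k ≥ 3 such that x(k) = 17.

Computing terms: x(1) = 6, x(2) = 6, x(3) = 11, x(4) = 2, x(5) = 18, x(6) = 4, x(7) = 5, x(8) = 3, x(9) = 2, x(10) = 13, x(11) = 13, x(12) = 8, x(13) = 17, x(14) = 1, x(15) = 15, x(16) = 14, x(17) = 16, x(18) = 17, x(19) = 6, x(20) = 6.
Since (x(19), x(20)) = (x(1), x(2)) = (6, 6) (two consecutive terms determine the rest), the sequence is periodic with period 18.
The value 17 first appears (with k ≥ 3) at x(13).

13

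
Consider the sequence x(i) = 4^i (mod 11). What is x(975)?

Listing terms: x(0) = 1; x(1) = 4; x(2) = 5; x(3) = 9; x(4) = 3; x(5) = 1.
Since x(5) = x(0) = 1, the sequence is periodic with period 5.
(975 - 0) mod 5 = 0, so x(975) = x(0) = 1.

1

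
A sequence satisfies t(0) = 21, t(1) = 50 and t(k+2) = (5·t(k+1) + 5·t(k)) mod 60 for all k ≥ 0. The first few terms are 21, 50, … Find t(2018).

Listing terms: t(0) = 21,  t(1) = 50,  t(2) = 55,  t(3) = 45,  t(4) = 20,  t(5) = 25,  t(6) = 45,  t(7) = 50,  t(8) = 55.
Since (t(7), t(8)) = (t(1), t(2)) = (50, 55) (two consecutive terms determine the rest), the sequence is eventually periodic: after a pre-period of length 1 it cycles with period 6.
For k ≥ 1, t(k) depends only on (k - 1) mod 6. (2018 - 1) mod 6 = 1, so t(2018) = t(2) = 55.

55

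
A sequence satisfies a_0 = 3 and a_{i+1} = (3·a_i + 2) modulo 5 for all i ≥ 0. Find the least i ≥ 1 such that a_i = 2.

Listing terms: a_0 = 3; a_1 = 1; a_2 = 0; a_3 = 2; a_4 = 3.
The sequence repeats with period 4.
The value 2 first appears (with i ≥ 1) at a_3.

3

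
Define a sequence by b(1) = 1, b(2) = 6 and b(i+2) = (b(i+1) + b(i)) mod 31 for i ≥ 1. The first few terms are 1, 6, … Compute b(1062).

0

Computing terms: b(1) = 1,  b(2) = 6,  b(3) = 7,  b(4) = 13,  b(5) = 20,  b(6) = 2,  b(7) = 22,  b(8) = 24,  b(9) = 15,  b(10) = 8,  b(11) = 23,  b(12) = 0,  b(13) = 23,  b(14) = 23,  b(15) = 15,  b(16) = 7,  b(17) = 22,  b(18) = 29,  b(19) = 20,  b(20) = 18,  b(21) = 7,  b(22) = 25,  b(23) = 1,  b(24) = 26,  b(25) = 27,  b(26) = 22,  b(27) = 18,  b(28) = 9,  b(29) = 27,  b(30) = 5,  b(31) = 1,  b(32) = 6.
The sequence repeats with period 30.
So b(1062) = b(1 + ((1062-1) mod 30)) = b(12) = 0.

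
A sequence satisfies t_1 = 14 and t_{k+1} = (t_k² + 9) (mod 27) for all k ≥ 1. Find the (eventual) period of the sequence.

Computing terms: t_1 = 14,  t_2 = 16,  t_3 = 22,  t_4 = 7,  t_5 = 4,  t_6 = 25,  t_7 = 13,  t_8 = 16.
Since t_8 = t_2 = 16, the sequence is eventually periodic: after a pre-period of length 1 it cycles with period 6.

6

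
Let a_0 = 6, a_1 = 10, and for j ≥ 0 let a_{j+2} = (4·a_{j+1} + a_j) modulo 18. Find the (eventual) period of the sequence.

8

Listing terms: a_0 = 6, a_1 = 10, a_2 = 10, a_3 = 14, a_4 = 12, a_5 = 8, a_6 = 8, a_7 = 4, a_8 = 6, a_9 = 10.
The sequence repeats with period 8.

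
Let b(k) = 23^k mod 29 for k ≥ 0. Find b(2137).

Listing terms: b(0) = 1; b(1) = 23; b(2) = 7; b(3) = 16; b(4) = 20; b(5) = 25; b(6) = 24; b(7) = 1.
Since b(7) = b(0) = 1, the sequence is periodic with period 7.
(2137 - 0) mod 7 = 2, so b(2137) = b(2) = 7.

7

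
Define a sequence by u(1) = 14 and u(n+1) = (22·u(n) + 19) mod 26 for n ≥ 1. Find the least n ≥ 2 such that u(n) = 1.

4

Computing terms: u(1) = 14, u(2) = 15, u(3) = 11, u(4) = 1, u(5) = 15.
Since u(5) = u(2) = 15, the sequence is eventually periodic: after a pre-period of length 1 it cycles with period 3.
The value 1 first appears (with n ≥ 2) at u(4).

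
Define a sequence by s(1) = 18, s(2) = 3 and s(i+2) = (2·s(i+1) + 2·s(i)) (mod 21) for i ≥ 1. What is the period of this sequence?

48

Listing terms: s(1) = 18,  s(2) = 3,  s(3) = 0,  s(4) = 6,  s(5) = 12,  s(6) = 15,  s(7) = 12,  s(8) = 12,  s(9) = 6,  s(10) = 15,  s(11) = 0,  s(12) = 9,  s(13) = 18,  s(14) = 12,  s(15) = 18,  s(16) = 18,  s(17) = 9,  s(18) = 12,  s(19) = 0,  s(20) = 3,  s(21) = 6,  s(22) = 18,  s(23) = 6,  s(24) = 6,  s(25) = 3,  s(26) = 18,  s(27) = 0,  s(28) = 15,  s(29) = 9,  s(30) = 6,  s(31) = 9,  s(32) = 9,  s(33) = 15,  s(34) = 6,  s(35) = 0,  s(36) = 12,  s(37) = 3,  s(38) = 9,  s(39) = 3,  s(40) = 3,  s(41) = 12,  s(42) = 9,  s(43) = 0,  s(44) = 18,  s(45) = 15,  s(46) = 3,  s(47) = 15,  s(48) = 15,  s(49) = 18,  s(50) = 3.
Since (s(49), s(50)) = (s(1), s(2)) = (18, 3) (two consecutive terms determine the rest), the sequence is periodic with period 48.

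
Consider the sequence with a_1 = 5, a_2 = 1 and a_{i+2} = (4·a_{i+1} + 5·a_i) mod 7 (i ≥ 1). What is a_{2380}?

a_1 = 5,  a_2 = 1,  a_3 = 1,  a_4 = 2,  a_5 = 6,  a_6 = 6,  a_7 = 5,  a_8 = 1.
Since (a_7, a_8) = (a_1, a_2) = (5, 1) (two consecutive terms determine the rest), the sequence is periodic with period 6.
(2380 - 1) mod 6 = 3, so a_{2380} = a_4 = 2.

2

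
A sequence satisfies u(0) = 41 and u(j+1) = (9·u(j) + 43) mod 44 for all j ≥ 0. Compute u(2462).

Listing terms: u(0) = 41,  u(1) = 16,  u(2) = 11,  u(3) = 10,  u(4) = 1,  u(5) = 8,  u(6) = 27,  u(7) = 22,  u(8) = 21,  u(9) = 12,  u(10) = 19,  u(11) = 38,  u(12) = 33,  u(13) = 32,  u(14) = 23,  u(15) = 30,  u(16) = 5,  u(17) = 0,  u(18) = 43,  u(19) = 34,  u(20) = 41.
Since u(20) = u(0) = 41, the sequence is periodic with period 20.
(2462 - 0) mod 20 = 2, so u(2462) = u(2) = 11.

11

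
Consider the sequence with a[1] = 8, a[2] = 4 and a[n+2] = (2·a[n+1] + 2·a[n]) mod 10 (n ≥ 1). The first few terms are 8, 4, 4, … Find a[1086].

2

Computing terms: a[1] = 8, a[2] = 4, a[3] = 4, a[4] = 6, a[5] = 0, a[6] = 2, a[7] = 4, a[8] = 2, a[9] = 2, a[10] = 8, a[11] = 0, a[12] = 6, a[13] = 2, a[14] = 6, a[15] = 6, a[16] = 4, a[17] = 0, a[18] = 8, a[19] = 6, a[20] = 8, a[21] = 8, a[22] = 2, a[23] = 0, a[24] = 4, a[25] = 8, a[26] = 4.
The sequence repeats with period 24.
(1086 - 1) mod 24 = 5, so a[1086] = a[6] = 2.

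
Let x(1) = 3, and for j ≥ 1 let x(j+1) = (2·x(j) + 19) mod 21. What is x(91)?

3

Computing terms: x(1) = 3,  x(2) = 4,  x(3) = 6,  x(4) = 10,  x(5) = 18,  x(6) = 13,  x(7) = 3.
Since x(7) = x(1) = 3, the sequence is periodic with period 6.
(91 - 1) mod 6 = 0, so x(91) = x(1) = 3.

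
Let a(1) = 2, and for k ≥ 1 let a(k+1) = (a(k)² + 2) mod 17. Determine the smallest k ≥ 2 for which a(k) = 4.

We have a(1) = 2; a(2) = 6; a(3) = 4; a(4) = 1; a(5) = 3; a(6) = 11; a(7) = 4.
Since a(7) = a(3) = 4, the sequence is eventually periodic: after a pre-period of length 2 it cycles with period 4.
The value 4 first appears (with k ≥ 2) at a(3).

3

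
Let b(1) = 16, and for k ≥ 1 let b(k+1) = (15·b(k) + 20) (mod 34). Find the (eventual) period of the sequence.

8

b(1) = 16; b(2) = 22; b(3) = 10; b(4) = 0; b(5) = 20; b(6) = 14; b(7) = 26; b(8) = 2; b(9) = 16.
The sequence repeats with period 8.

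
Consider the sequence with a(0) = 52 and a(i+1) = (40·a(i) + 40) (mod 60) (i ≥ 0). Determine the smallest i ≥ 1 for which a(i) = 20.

1

Computing terms: a(0) = 52,  a(1) = 20,  a(2) = 0,  a(3) = 40,  a(4) = 20.
Since a(4) = a(1) = 20, the sequence is eventually periodic: after a pre-period of length 1 it cycles with period 3.
The value 20 first appears (with i ≥ 1) at a(1).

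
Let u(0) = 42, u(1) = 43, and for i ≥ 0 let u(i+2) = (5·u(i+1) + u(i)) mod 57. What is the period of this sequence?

Listing terms: u(0) = 42,  u(1) = 43,  u(2) = 29,  u(3) = 17,  u(4) = 0,  u(5) = 17,  u(6) = 28,  u(7) = 43,  u(8) = 15,  u(9) = 4,  u(10) = 35,  u(11) = 8,  u(12) = 18,  u(13) = 41,  u(14) = 52,  u(15) = 16,  u(16) = 18,  u(17) = 49,  u(18) = 35,  u(19) = 53,  u(20) = 15,  u(21) = 14,  u(22) = 28,  u(23) = 40,  u(24) = 0,  u(25) = 40,  u(26) = 29,  u(27) = 14,  u(28) = 42,  u(29) = 53,  u(30) = 22,  u(31) = 49,  u(32) = 39,  u(33) = 16,  u(34) = 5,  u(35) = 41,  u(36) = 39,  u(37) = 8,  u(38) = 22,  u(39) = 4,  u(40) = 42,  u(41) = 43.
The sequence repeats with period 40.

40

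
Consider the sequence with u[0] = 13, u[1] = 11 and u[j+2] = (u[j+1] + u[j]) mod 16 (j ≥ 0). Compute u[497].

14

Listing terms: u[0] = 13,  u[1] = 11,  u[2] = 8,  u[3] = 3,  u[4] = 11,  u[5] = 14,  u[6] = 9,  u[7] = 7,  u[8] = 0,  u[9] = 7,  u[10] = 7,  u[11] = 14,  u[12] = 5,  u[13] = 3,  u[14] = 8,  u[15] = 11,  u[16] = 3,  u[17] = 14,  u[18] = 1,  u[19] = 15,  u[20] = 0,  u[21] = 15,  u[22] = 15,  u[23] = 14,  u[24] = 13,  u[25] = 11.
The sequence repeats with period 24.
(497 - 0) mod 24 = 17, so u[497] = u[17] = 14.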